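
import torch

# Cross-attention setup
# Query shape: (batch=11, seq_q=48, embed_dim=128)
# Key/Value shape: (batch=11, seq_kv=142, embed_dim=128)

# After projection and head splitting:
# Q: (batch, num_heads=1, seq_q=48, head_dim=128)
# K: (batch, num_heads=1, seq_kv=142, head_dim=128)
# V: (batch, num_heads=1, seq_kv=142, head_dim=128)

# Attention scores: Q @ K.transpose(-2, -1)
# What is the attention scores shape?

Input shape: (11, 48, 128)
Output shape: (11, 1, 48, 142)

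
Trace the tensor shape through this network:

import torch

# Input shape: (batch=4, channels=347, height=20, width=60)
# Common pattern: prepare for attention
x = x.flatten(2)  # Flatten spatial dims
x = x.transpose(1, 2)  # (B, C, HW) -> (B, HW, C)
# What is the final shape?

Input shape: (4, 347, 20, 60)
  -> after flatten(2): (4, 347, 1200)
Output shape: (4, 1200, 347)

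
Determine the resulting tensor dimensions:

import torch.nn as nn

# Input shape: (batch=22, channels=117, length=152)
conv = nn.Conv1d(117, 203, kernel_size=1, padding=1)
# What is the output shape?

Input shape: (22, 117, 152)
Output shape: (22, 203, 154)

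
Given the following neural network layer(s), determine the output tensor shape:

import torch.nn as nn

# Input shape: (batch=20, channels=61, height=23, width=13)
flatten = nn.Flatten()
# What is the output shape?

Input shape: (20, 61, 23, 13)
Output shape: (20, 18239)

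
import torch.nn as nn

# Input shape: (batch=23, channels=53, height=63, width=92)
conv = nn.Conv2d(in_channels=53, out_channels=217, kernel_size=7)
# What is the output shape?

Input shape: (23, 53, 63, 92)
Output shape: (23, 217, 57, 86)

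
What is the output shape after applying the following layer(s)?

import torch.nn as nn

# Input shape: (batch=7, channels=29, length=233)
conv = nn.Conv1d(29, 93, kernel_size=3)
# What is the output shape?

Input shape: (7, 29, 233)
Output shape: (7, 93, 231)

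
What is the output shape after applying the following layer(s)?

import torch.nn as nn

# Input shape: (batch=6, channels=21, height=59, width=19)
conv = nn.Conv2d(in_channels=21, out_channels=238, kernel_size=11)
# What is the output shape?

Input shape: (6, 21, 59, 19)
Output shape: (6, 238, 49, 9)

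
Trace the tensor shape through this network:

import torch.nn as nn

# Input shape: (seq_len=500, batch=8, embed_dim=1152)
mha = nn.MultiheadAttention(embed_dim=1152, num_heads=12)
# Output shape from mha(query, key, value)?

Input shape: (500, 8, 1152)
Output shape: (500, 8, 1152)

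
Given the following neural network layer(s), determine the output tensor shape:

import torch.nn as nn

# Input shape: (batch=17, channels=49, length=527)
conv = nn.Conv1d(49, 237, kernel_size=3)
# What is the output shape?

Input shape: (17, 49, 527)
Output shape: (17, 237, 525)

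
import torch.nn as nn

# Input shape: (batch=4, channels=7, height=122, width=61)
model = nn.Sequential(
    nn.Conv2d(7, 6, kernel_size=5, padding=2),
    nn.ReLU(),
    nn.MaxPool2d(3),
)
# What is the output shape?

Input shape: (4, 7, 122, 61)
  -> after Conv2d: (4, 6, 122, 61)
  -> after ReLU: (4, 6, 122, 61)
Output shape: (4, 6, 40, 20)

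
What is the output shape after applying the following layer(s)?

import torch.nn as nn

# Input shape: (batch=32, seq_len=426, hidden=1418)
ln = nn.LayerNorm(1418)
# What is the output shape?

Input shape: (32, 426, 1418)
Output shape: (32, 426, 1418)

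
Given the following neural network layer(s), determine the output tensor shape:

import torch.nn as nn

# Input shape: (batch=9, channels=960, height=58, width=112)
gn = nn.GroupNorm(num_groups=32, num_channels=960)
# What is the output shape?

Input shape: (9, 960, 58, 112)
Output shape: (9, 960, 58, 112)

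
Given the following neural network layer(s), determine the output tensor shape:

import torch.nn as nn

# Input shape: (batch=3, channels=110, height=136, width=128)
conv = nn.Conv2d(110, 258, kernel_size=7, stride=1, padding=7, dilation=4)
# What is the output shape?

Input shape: (3, 110, 136, 128)
Output shape: (3, 258, 126, 118)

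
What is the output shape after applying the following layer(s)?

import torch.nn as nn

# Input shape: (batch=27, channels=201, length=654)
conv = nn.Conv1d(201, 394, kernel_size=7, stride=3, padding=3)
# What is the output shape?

Input shape: (27, 201, 654)
Output shape: (27, 394, 218)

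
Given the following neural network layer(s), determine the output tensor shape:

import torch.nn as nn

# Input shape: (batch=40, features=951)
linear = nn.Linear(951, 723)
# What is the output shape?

Input shape: (40, 951)
Output shape: (40, 723)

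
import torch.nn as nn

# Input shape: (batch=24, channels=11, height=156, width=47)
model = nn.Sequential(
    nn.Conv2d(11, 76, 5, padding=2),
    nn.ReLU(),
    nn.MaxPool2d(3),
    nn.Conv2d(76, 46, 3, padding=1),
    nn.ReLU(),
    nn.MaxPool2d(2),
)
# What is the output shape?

Input shape: (24, 11, 156, 47)
  -> after first Conv2d: (24, 76, 156, 47)
  -> after first MaxPool2d: (24, 76, 52, 15)
  -> after second Conv2d: (24, 46, 52, 15)
Output shape: (24, 46, 26, 7)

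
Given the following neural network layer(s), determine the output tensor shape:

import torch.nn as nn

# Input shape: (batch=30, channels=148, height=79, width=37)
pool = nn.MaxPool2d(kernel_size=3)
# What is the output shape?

Input shape: (30, 148, 79, 37)
Output shape: (30, 148, 26, 12)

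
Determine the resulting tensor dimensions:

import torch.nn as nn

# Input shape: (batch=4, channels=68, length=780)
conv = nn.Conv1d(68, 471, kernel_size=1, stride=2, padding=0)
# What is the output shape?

Input shape: (4, 68, 780)
Output shape: (4, 471, 390)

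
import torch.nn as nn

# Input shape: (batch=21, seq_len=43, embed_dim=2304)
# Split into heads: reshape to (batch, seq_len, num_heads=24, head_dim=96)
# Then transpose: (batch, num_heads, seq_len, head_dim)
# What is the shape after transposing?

Input shape: (21, 43, 2304)
  -> after reshape: (21, 43, 24, 96)
Output shape: (21, 24, 43, 96)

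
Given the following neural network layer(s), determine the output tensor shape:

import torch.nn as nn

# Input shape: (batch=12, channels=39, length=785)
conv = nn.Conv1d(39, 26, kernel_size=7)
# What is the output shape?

Input shape: (12, 39, 785)
Output shape: (12, 26, 779)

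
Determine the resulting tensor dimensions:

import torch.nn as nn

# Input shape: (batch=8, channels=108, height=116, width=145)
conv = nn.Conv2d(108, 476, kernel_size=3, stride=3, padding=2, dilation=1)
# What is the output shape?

Input shape: (8, 108, 116, 145)
Output shape: (8, 476, 40, 49)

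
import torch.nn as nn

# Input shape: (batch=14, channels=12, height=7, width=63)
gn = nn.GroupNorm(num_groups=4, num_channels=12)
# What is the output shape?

Input shape: (14, 12, 7, 63)
Output shape: (14, 12, 7, 63)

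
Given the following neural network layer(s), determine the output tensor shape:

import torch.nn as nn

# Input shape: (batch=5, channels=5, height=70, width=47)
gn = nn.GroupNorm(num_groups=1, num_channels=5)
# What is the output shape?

Input shape: (5, 5, 70, 47)
Output shape: (5, 5, 70, 47)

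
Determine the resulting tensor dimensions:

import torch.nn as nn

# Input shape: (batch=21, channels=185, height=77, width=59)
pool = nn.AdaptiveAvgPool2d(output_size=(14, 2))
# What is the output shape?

Input shape: (21, 185, 77, 59)
Output shape: (21, 185, 14, 2)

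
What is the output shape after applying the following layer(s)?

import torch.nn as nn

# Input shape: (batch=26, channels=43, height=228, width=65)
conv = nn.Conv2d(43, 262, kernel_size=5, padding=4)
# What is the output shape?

Input shape: (26, 43, 228, 65)
Output shape: (26, 262, 232, 69)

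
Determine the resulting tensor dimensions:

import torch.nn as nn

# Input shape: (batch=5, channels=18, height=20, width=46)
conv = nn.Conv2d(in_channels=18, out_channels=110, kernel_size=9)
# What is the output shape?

Input shape: (5, 18, 20, 46)
Output shape: (5, 110, 12, 38)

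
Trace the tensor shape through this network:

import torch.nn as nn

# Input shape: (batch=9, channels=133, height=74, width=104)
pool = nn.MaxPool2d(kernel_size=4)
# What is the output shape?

Input shape: (9, 133, 74, 104)
Output shape: (9, 133, 18, 26)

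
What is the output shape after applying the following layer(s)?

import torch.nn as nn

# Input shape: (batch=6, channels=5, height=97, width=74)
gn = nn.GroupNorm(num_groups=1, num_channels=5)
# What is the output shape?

Input shape: (6, 5, 97, 74)
Output shape: (6, 5, 97, 74)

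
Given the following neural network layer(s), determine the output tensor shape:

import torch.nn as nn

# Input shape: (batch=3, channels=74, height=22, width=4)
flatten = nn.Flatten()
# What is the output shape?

Input shape: (3, 74, 22, 4)
Output shape: (3, 6512)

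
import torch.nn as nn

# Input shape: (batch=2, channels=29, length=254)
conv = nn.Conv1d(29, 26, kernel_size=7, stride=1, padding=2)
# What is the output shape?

Input shape: (2, 29, 254)
Output shape: (2, 26, 252)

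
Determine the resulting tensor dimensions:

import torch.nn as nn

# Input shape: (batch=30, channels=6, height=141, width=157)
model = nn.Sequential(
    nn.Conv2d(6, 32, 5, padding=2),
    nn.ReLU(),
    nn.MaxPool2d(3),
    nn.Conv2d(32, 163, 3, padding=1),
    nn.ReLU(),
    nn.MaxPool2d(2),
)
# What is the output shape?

Input shape: (30, 6, 141, 157)
  -> after first Conv2d: (30, 32, 141, 157)
  -> after first MaxPool2d: (30, 32, 47, 52)
  -> after second Conv2d: (30, 163, 47, 52)
Output shape: (30, 163, 23, 26)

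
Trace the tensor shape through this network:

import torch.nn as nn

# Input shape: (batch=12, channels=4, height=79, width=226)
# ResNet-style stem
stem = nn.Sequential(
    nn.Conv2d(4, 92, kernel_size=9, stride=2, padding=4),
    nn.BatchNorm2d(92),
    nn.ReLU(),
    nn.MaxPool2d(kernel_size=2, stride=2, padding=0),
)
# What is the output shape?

Input shape: (12, 4, 79, 226)
  -> after Conv2d 9x9 stride=2: (12, 92, 40, 113)
Output shape: (12, 92, 20, 56)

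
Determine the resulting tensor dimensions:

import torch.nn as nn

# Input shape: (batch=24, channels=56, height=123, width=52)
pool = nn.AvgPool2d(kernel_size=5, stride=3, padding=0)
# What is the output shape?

Input shape: (24, 56, 123, 52)
Output shape: (24, 56, 40, 16)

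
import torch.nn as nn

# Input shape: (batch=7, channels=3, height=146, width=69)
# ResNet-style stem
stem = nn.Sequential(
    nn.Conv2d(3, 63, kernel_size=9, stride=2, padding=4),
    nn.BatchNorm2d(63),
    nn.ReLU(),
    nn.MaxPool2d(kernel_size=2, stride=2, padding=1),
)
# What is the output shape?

Input shape: (7, 3, 146, 69)
  -> after Conv2d 9x9 stride=2: (7, 63, 73, 35)
Output shape: (7, 63, 37, 18)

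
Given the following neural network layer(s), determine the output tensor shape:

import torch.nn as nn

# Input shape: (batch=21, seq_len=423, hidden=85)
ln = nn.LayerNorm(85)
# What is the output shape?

Input shape: (21, 423, 85)
Output shape: (21, 423, 85)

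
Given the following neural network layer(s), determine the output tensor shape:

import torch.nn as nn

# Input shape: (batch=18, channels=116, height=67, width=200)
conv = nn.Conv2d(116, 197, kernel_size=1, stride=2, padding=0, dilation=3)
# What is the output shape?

Input shape: (18, 116, 67, 200)
Output shape: (18, 197, 34, 100)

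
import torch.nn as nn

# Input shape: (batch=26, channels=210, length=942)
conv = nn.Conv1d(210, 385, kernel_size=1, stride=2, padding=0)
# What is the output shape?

Input shape: (26, 210, 942)
Output shape: (26, 385, 471)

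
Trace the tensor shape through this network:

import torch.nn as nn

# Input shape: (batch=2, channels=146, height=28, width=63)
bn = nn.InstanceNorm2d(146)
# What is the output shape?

Input shape: (2, 146, 28, 63)
Output shape: (2, 146, 28, 63)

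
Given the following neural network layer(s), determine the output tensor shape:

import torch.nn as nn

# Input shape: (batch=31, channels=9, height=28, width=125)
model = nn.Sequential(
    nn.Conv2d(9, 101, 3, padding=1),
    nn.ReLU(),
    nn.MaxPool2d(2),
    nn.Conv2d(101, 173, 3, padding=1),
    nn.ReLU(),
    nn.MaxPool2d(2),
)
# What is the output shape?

Input shape: (31, 9, 28, 125)
  -> after first Conv2d: (31, 101, 28, 125)
  -> after first MaxPool2d: (31, 101, 14, 62)
  -> after second Conv2d: (31, 173, 14, 62)
Output shape: (31, 173, 7, 31)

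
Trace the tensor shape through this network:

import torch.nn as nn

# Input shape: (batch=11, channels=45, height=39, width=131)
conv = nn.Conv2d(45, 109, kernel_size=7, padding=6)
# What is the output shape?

Input shape: (11, 45, 39, 131)
Output shape: (11, 109, 45, 137)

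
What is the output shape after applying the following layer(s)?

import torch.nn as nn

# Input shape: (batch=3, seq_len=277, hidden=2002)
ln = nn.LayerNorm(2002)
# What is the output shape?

Input shape: (3, 277, 2002)
Output shape: (3, 277, 2002)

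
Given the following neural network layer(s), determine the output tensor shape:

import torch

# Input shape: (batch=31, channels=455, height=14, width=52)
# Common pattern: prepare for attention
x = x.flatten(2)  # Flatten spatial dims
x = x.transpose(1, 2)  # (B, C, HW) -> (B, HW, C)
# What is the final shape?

Input shape: (31, 455, 14, 52)
  -> after flatten(2): (31, 455, 728)
Output shape: (31, 728, 455)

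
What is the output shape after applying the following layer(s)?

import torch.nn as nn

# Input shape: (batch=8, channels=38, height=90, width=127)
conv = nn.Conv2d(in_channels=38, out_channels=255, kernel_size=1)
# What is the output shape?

Input shape: (8, 38, 90, 127)
Output shape: (8, 255, 90, 127)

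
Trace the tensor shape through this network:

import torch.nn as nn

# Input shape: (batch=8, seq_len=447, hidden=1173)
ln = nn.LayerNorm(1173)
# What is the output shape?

Input shape: (8, 447, 1173)
Output shape: (8, 447, 1173)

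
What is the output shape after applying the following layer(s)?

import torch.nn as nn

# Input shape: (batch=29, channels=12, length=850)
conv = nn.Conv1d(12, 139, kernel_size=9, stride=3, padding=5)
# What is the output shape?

Input shape: (29, 12, 850)
Output shape: (29, 139, 284)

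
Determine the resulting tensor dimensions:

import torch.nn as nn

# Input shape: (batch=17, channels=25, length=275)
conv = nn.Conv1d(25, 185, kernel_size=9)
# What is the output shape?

Input shape: (17, 25, 275)
Output shape: (17, 185, 267)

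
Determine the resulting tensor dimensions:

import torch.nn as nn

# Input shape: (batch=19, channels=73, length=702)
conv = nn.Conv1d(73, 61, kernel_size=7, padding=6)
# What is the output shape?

Input shape: (19, 73, 702)
Output shape: (19, 61, 708)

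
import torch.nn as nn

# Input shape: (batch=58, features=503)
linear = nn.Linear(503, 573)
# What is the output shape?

Input shape: (58, 503)
Output shape: (58, 573)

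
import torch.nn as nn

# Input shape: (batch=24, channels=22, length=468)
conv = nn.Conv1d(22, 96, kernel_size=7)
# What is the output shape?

Input shape: (24, 22, 468)
Output shape: (24, 96, 462)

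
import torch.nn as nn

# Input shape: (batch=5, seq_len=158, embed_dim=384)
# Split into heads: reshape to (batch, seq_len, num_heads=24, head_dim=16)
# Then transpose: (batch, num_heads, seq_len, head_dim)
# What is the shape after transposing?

Input shape: (5, 158, 384)
  -> after reshape: (5, 158, 24, 16)
Output shape: (5, 24, 158, 16)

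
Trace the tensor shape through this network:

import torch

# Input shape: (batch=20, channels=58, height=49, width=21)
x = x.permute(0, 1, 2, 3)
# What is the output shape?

Input shape: (20, 58, 49, 21)
Output shape: (20, 58, 49, 21)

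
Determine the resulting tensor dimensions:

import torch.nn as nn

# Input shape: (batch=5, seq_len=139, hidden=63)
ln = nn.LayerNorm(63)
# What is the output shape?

Input shape: (5, 139, 63)
Output shape: (5, 139, 63)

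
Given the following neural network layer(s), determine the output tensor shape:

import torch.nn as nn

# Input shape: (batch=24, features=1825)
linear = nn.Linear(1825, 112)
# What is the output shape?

Input shape: (24, 1825)
Output shape: (24, 112)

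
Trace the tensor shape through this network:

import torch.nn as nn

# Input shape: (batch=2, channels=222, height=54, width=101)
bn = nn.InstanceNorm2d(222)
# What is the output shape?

Input shape: (2, 222, 54, 101)
Output shape: (2, 222, 54, 101)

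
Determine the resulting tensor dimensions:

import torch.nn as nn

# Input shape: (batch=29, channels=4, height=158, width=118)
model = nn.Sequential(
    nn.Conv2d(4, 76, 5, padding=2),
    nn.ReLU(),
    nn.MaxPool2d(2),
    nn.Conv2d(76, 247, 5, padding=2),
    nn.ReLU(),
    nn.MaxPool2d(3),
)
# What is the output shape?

Input shape: (29, 4, 158, 118)
  -> after first Conv2d: (29, 76, 158, 118)
  -> after first MaxPool2d: (29, 76, 79, 59)
  -> after second Conv2d: (29, 247, 79, 59)
Output shape: (29, 247, 26, 19)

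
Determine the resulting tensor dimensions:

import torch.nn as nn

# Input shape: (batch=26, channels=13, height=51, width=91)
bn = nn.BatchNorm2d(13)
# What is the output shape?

Input shape: (26, 13, 51, 91)
Output shape: (26, 13, 51, 91)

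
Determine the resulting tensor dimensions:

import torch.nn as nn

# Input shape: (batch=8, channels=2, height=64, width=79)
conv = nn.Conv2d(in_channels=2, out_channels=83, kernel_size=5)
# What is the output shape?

Input shape: (8, 2, 64, 79)
Output shape: (8, 83, 60, 75)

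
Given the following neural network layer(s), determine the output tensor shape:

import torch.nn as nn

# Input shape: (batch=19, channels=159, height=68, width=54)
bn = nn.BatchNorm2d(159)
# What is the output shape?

Input shape: (19, 159, 68, 54)
Output shape: (19, 159, 68, 54)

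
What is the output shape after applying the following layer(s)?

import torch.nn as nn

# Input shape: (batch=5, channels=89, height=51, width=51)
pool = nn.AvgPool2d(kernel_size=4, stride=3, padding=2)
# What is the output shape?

Input shape: (5, 89, 51, 51)
Output shape: (5, 89, 18, 18)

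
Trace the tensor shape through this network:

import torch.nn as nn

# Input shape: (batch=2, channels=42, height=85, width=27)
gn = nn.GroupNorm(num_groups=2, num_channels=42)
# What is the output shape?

Input shape: (2, 42, 85, 27)
Output shape: (2, 42, 85, 27)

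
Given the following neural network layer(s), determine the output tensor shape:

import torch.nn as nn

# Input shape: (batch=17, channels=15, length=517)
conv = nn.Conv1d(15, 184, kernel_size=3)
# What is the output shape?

Input shape: (17, 15, 517)
Output shape: (17, 184, 515)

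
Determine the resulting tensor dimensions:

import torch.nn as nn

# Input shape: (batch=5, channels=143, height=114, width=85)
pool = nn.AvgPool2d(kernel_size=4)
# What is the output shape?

Input shape: (5, 143, 114, 85)
Output shape: (5, 143, 28, 21)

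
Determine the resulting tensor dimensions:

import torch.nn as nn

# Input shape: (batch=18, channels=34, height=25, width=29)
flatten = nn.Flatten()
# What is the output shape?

Input shape: (18, 34, 25, 29)
Output shape: (18, 24650)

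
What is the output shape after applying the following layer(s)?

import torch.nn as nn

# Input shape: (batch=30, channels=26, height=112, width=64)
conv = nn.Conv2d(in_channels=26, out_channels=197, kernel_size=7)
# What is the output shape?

Input shape: (30, 26, 112, 64)
Output shape: (30, 197, 106, 58)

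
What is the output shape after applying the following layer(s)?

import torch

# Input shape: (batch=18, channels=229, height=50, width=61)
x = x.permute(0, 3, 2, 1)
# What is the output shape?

Input shape: (18, 229, 50, 61)
Output shape: (18, 61, 50, 229)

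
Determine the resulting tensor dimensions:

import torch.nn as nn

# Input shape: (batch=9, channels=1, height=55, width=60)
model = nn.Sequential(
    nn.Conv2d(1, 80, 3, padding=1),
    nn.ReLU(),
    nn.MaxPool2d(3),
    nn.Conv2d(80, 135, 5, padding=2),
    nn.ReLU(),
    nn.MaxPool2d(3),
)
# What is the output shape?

Input shape: (9, 1, 55, 60)
  -> after first Conv2d: (9, 80, 55, 60)
  -> after first MaxPool2d: (9, 80, 18, 20)
  -> after second Conv2d: (9, 135, 18, 20)
Output shape: (9, 135, 6, 6)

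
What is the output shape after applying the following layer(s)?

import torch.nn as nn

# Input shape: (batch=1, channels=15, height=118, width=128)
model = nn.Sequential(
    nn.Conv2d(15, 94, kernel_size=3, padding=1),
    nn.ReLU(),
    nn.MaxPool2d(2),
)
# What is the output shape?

Input shape: (1, 15, 118, 128)
  -> after Conv2d: (1, 94, 118, 128)
  -> after ReLU: (1, 94, 118, 128)
Output shape: (1, 94, 59, 64)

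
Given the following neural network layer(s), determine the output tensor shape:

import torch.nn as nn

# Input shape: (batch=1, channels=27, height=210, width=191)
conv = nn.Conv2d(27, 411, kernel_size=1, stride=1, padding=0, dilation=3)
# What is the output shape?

Input shape: (1, 27, 210, 191)
Output shape: (1, 411, 210, 191)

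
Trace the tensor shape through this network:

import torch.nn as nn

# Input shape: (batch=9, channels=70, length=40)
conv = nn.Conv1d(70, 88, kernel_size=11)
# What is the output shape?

Input shape: (9, 70, 40)
Output shape: (9, 88, 30)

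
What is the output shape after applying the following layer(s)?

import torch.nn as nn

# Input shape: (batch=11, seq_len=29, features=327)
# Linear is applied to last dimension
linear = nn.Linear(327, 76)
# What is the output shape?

Input shape: (11, 29, 327)
Output shape: (11, 29, 76)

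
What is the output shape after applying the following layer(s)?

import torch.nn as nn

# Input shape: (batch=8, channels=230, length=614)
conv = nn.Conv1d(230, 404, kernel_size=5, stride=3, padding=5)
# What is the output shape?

Input shape: (8, 230, 614)
Output shape: (8, 404, 207)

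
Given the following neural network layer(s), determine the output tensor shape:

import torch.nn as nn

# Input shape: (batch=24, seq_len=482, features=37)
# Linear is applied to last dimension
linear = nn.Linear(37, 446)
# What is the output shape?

Input shape: (24, 482, 37)
Output shape: (24, 482, 446)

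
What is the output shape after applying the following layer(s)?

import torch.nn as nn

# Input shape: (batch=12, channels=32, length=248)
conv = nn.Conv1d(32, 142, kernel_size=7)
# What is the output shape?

Input shape: (12, 32, 248)
Output shape: (12, 142, 242)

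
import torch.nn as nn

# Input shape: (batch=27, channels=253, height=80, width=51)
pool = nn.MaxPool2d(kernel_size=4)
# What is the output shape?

Input shape: (27, 253, 80, 51)
Output shape: (27, 253, 20, 12)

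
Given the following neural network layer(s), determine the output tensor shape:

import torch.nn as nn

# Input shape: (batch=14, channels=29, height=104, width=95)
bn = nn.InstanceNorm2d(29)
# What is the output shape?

Input shape: (14, 29, 104, 95)
Output shape: (14, 29, 104, 95)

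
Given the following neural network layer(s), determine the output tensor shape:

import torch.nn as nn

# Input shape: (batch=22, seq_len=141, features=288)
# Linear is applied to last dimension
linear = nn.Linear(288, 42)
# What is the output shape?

Input shape: (22, 141, 288)
Output shape: (22, 141, 42)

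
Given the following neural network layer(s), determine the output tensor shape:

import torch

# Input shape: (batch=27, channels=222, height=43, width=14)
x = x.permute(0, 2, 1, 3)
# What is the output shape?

Input shape: (27, 222, 43, 14)
Output shape: (27, 43, 222, 14)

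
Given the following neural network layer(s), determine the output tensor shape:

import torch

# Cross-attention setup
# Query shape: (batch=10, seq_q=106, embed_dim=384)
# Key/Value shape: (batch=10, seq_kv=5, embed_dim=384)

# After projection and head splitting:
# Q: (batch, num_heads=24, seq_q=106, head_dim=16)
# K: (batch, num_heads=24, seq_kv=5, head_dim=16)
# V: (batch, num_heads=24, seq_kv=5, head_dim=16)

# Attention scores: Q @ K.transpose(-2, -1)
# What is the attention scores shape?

Input shape: (10, 106, 384)
Output shape: (10, 24, 106, 5)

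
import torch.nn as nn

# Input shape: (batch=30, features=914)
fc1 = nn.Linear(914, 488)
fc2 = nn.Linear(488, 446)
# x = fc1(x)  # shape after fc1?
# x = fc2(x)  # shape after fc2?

Input shape: (30, 914)
  -> after fc1: (30, 488)
Output shape: (30, 446)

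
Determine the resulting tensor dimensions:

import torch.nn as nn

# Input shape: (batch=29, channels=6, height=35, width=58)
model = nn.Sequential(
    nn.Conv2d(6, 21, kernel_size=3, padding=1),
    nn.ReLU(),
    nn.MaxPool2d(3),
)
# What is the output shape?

Input shape: (29, 6, 35, 58)
  -> after Conv2d: (29, 21, 35, 58)
  -> after ReLU: (29, 21, 35, 58)
Output shape: (29, 21, 11, 19)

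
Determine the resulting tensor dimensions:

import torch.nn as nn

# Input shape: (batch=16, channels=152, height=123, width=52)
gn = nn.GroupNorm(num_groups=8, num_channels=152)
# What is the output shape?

Input shape: (16, 152, 123, 52)
Output shape: (16, 152, 123, 52)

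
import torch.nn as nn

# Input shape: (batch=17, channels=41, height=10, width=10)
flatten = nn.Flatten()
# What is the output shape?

Input shape: (17, 41, 10, 10)
Output shape: (17, 4100)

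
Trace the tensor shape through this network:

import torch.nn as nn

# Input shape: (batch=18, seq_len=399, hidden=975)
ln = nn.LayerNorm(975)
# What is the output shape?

Input shape: (18, 399, 975)
Output shape: (18, 399, 975)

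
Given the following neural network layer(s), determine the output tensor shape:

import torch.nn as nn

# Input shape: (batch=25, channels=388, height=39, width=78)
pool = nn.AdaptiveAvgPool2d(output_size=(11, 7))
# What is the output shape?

Input shape: (25, 388, 39, 78)
Output shape: (25, 388, 11, 7)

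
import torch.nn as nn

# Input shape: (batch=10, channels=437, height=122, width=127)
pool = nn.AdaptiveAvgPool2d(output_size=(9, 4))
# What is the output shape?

Input shape: (10, 437, 122, 127)
Output shape: (10, 437, 9, 4)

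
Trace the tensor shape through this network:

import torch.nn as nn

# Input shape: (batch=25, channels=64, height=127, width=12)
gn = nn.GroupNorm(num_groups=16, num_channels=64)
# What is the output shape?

Input shape: (25, 64, 127, 12)
Output shape: (25, 64, 127, 12)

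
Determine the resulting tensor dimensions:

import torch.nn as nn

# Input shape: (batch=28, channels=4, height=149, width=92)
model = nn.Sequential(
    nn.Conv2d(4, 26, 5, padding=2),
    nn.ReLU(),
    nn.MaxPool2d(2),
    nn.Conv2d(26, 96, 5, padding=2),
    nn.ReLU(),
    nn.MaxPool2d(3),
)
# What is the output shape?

Input shape: (28, 4, 149, 92)
  -> after first Conv2d: (28, 26, 149, 92)
  -> after first MaxPool2d: (28, 26, 74, 46)
  -> after second Conv2d: (28, 96, 74, 46)
Output shape: (28, 96, 24, 15)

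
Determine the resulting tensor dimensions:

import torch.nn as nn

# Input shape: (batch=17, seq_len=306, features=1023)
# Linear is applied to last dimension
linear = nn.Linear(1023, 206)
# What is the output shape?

Input shape: (17, 306, 1023)
Output shape: (17, 306, 206)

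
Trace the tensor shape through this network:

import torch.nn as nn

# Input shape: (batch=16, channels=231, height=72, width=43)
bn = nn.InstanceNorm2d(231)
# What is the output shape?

Input shape: (16, 231, 72, 43)
Output shape: (16, 231, 72, 43)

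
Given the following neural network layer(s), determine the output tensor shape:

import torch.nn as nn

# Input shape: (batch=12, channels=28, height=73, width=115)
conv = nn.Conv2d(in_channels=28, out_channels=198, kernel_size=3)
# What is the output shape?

Input shape: (12, 28, 73, 115)
Output shape: (12, 198, 71, 113)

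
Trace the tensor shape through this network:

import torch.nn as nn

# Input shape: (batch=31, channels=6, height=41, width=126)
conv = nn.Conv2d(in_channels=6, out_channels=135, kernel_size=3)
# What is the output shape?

Input shape: (31, 6, 41, 126)
Output shape: (31, 135, 39, 124)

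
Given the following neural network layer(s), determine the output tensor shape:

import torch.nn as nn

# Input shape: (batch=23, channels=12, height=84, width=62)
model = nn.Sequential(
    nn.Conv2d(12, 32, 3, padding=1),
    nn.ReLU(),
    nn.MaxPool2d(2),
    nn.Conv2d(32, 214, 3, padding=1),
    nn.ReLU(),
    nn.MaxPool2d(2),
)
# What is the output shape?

Input shape: (23, 12, 84, 62)
  -> after first Conv2d: (23, 32, 84, 62)
  -> after first MaxPool2d: (23, 32, 42, 31)
  -> after second Conv2d: (23, 214, 42, 31)
Output shape: (23, 214, 21, 15)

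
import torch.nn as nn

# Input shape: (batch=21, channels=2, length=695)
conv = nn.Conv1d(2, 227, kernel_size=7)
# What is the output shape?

Input shape: (21, 2, 695)
Output shape: (21, 227, 689)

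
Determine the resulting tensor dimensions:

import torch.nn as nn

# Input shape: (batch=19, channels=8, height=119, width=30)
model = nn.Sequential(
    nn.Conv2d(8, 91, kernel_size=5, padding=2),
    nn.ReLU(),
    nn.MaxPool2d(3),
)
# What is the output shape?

Input shape: (19, 8, 119, 30)
  -> after Conv2d: (19, 91, 119, 30)
  -> after ReLU: (19, 91, 119, 30)
Output shape: (19, 91, 39, 10)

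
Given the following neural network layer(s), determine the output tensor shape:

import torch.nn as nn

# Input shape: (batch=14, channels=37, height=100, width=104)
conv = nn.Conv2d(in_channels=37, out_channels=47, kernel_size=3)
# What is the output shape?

Input shape: (14, 37, 100, 104)
Output shape: (14, 47, 98, 102)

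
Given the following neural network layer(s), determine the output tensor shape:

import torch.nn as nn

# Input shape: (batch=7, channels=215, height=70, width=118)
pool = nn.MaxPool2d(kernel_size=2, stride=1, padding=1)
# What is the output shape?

Input shape: (7, 215, 70, 118)
Output shape: (7, 215, 71, 119)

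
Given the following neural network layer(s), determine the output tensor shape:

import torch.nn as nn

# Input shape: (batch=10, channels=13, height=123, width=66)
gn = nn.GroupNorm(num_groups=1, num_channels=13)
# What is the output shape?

Input shape: (10, 13, 123, 66)
Output shape: (10, 13, 123, 66)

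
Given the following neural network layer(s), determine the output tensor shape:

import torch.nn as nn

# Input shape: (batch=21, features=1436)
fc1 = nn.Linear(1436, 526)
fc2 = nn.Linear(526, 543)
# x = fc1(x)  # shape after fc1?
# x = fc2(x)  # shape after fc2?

Input shape: (21, 1436)
  -> after fc1: (21, 526)
Output shape: (21, 543)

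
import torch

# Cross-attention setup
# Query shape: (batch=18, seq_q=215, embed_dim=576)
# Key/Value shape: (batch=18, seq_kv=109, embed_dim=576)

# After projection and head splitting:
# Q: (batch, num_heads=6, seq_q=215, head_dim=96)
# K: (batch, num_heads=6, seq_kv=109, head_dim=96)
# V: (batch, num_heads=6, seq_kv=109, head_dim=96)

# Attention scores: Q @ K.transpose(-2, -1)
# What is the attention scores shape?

Input shape: (18, 215, 576)
Output shape: (18, 6, 215, 109)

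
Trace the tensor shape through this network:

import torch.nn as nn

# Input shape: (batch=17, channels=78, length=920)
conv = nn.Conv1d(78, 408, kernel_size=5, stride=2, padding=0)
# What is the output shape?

Input shape: (17, 78, 920)
Output shape: (17, 408, 458)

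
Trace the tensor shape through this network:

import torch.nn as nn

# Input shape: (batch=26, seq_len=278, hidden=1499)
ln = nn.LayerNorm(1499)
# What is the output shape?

Input shape: (26, 278, 1499)
Output shape: (26, 278, 1499)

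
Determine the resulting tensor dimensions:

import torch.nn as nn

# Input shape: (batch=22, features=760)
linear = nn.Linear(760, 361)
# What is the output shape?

Input shape: (22, 760)
Output shape: (22, 361)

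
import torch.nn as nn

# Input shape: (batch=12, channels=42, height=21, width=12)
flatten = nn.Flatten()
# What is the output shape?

Input shape: (12, 42, 21, 12)
Output shape: (12, 10584)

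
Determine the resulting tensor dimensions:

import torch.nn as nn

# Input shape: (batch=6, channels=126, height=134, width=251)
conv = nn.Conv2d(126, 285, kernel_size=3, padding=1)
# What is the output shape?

Input shape: (6, 126, 134, 251)
Output shape: (6, 285, 134, 251)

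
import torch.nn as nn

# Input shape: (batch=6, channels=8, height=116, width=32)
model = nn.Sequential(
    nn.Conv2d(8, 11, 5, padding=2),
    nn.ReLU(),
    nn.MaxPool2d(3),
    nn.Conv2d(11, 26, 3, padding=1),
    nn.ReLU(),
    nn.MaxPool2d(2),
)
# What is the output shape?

Input shape: (6, 8, 116, 32)
  -> after first Conv2d: (6, 11, 116, 32)
  -> after first MaxPool2d: (6, 11, 38, 10)
  -> after second Conv2d: (6, 26, 38, 10)
Output shape: (6, 26, 19, 5)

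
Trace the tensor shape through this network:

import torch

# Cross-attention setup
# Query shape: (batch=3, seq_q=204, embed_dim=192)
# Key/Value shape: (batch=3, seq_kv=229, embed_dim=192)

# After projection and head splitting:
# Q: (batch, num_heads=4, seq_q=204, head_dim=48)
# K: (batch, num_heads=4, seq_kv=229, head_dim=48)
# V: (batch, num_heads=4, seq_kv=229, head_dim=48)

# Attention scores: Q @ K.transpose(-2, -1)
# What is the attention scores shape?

Input shape: (3, 204, 192)
Output shape: (3, 4, 204, 229)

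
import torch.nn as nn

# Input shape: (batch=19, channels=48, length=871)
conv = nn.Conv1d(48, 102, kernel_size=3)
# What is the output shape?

Input shape: (19, 48, 871)
Output shape: (19, 102, 869)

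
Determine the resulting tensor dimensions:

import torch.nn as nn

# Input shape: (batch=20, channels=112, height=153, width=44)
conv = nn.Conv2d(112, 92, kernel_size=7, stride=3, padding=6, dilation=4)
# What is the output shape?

Input shape: (20, 112, 153, 44)
Output shape: (20, 92, 47, 11)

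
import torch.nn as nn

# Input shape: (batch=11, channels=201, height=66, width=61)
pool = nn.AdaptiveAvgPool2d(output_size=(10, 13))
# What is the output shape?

Input shape: (11, 201, 66, 61)
Output shape: (11, 201, 10, 13)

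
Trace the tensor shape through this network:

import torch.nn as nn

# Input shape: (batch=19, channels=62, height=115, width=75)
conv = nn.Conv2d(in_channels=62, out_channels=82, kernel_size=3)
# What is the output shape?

Input shape: (19, 62, 115, 75)
Output shape: (19, 82, 113, 73)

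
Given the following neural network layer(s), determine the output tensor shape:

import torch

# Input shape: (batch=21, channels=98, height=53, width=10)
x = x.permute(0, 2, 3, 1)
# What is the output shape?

Input shape: (21, 98, 53, 10)
Output shape: (21, 53, 10, 98)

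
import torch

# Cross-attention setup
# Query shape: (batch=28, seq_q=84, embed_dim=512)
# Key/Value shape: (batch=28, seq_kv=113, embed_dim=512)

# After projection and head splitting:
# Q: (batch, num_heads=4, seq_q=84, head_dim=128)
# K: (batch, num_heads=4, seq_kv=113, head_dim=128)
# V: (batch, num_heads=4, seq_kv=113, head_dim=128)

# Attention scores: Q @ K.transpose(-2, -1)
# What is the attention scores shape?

Input shape: (28, 84, 512)
Output shape: (28, 4, 84, 113)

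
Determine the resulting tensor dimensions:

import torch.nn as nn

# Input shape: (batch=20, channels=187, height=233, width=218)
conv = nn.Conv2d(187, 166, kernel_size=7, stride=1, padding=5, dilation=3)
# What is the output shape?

Input shape: (20, 187, 233, 218)
Output shape: (20, 166, 225, 210)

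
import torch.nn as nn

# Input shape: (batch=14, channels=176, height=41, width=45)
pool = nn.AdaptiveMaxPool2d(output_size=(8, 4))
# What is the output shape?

Input shape: (14, 176, 41, 45)
Output shape: (14, 176, 8, 4)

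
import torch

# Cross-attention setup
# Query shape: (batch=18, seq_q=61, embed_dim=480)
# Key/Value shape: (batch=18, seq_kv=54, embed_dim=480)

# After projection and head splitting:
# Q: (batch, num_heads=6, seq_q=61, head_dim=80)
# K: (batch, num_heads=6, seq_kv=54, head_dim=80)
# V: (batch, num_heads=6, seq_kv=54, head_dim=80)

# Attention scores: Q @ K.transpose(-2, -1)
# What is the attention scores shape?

Input shape: (18, 61, 480)
Output shape: (18, 6, 61, 54)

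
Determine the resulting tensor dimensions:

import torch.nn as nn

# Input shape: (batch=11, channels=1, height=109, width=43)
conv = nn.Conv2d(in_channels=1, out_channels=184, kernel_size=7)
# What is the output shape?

Input shape: (11, 1, 109, 43)
Output shape: (11, 184, 103, 37)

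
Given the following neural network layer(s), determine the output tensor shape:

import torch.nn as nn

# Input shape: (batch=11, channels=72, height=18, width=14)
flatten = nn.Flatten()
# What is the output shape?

Input shape: (11, 72, 18, 14)
Output shape: (11, 18144)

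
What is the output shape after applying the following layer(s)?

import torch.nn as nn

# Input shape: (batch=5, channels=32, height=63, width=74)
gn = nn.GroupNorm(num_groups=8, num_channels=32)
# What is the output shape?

Input shape: (5, 32, 63, 74)
Output shape: (5, 32, 63, 74)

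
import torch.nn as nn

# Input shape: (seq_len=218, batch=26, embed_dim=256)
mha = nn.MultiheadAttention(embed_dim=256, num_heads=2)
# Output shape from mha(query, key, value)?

Input shape: (218, 26, 256)
Output shape: (218, 26, 256)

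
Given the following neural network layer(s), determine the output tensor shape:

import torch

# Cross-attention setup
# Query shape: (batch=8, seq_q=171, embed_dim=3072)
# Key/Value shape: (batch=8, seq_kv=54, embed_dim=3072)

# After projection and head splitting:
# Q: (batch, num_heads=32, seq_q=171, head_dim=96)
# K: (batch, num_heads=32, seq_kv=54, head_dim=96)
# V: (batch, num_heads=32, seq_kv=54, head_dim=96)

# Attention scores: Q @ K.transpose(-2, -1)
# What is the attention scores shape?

Input shape: (8, 171, 3072)
Output shape: (8, 32, 171, 54)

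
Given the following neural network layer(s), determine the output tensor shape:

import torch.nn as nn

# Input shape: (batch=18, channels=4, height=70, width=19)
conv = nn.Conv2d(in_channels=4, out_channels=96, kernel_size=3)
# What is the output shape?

Input shape: (18, 4, 70, 19)
Output shape: (18, 96, 68, 17)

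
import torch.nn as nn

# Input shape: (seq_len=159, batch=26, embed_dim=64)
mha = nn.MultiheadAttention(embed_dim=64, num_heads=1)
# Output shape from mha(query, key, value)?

Input shape: (159, 26, 64)
Output shape: (159, 26, 64)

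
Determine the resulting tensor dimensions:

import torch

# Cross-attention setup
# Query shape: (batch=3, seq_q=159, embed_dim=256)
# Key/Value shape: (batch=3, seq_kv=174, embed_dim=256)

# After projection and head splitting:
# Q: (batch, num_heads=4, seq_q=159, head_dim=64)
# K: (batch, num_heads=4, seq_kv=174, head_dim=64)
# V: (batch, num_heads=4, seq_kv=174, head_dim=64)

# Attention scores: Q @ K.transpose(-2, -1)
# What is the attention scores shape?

Input shape: (3, 159, 256)
Output shape: (3, 4, 159, 174)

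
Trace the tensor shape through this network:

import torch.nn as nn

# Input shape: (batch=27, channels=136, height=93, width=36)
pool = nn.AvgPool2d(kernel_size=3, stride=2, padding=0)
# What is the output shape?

Input shape: (27, 136, 93, 36)
Output shape: (27, 136, 46, 17)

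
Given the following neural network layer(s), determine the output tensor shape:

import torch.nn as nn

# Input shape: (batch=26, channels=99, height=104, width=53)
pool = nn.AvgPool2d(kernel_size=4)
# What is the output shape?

Input shape: (26, 99, 104, 53)
Output shape: (26, 99, 26, 13)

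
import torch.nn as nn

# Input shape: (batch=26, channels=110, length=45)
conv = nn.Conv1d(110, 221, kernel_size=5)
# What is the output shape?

Input shape: (26, 110, 45)
Output shape: (26, 221, 41)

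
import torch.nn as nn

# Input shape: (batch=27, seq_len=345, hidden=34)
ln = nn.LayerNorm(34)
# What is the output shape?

Input shape: (27, 345, 34)
Output shape: (27, 345, 34)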